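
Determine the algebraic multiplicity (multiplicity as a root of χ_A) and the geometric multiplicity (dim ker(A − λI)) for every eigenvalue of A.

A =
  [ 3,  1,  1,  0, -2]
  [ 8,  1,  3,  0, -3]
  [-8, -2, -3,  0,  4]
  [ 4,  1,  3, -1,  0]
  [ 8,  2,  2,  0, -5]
λ = -1: alg = 5, geom = 3

Step 1 — factor the characteristic polynomial to read off the algebraic multiplicities:
  χ_A(x) = (x + 1)^5

Step 2 — compute geometric multiplicities via the rank-nullity identity g(λ) = n − rank(A − λI):
  rank(A − (-1)·I) = 2, so dim ker(A − (-1)·I) = n − 2 = 3

Summary:
  λ = -1: algebraic multiplicity = 5, geometric multiplicity = 3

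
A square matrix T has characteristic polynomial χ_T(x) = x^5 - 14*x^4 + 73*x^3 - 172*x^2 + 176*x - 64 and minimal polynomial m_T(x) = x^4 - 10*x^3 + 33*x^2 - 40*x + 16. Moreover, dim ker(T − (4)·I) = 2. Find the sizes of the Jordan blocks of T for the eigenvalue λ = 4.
Block sizes for λ = 4: [2, 1]

Step 1 — from the characteristic polynomial, algebraic multiplicity of λ = 4 is 3. From dim ker(T − (4)·I) = 2, there are exactly 2 Jordan blocks for λ = 4.
Step 2 — from the minimal polynomial, the factor (x − 4)^2 tells us the largest block for λ = 4 has size 2.
Step 3 — with total size 3, 2 blocks, and largest block 2, the block sizes (in nonincreasing order) are [2, 1].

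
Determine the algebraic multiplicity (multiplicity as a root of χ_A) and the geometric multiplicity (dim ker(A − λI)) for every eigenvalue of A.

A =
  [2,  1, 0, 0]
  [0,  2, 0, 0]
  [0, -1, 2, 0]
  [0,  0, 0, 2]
λ = 2: alg = 4, geom = 3

Step 1 — factor the characteristic polynomial to read off the algebraic multiplicities:
  χ_A(x) = (x - 2)^4

Step 2 — compute geometric multiplicities via the rank-nullity identity g(λ) = n − rank(A − λI):
  rank(A − (2)·I) = 1, so dim ker(A − (2)·I) = n − 1 = 3

Summary:
  λ = 2: algebraic multiplicity = 4, geometric multiplicity = 3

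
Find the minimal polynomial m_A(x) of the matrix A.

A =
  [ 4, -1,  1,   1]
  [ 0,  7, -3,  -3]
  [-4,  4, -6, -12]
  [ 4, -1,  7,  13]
x^3 - 14*x^2 + 64*x - 96

The characteristic polynomial is χ_A(x) = (x - 6)*(x - 4)^3, so the eigenvalues are known. The minimal polynomial is
  m_A(x) = Π_λ (x − λ)^{k_λ}
where k_λ is the size of the *largest* Jordan block for λ (equivalently, the smallest k with (A − λI)^k v = 0 for every generalised eigenvector v of λ).

  λ = 4: largest Jordan block has size 2, contributing (x − 4)^2
  λ = 6: largest Jordan block has size 1, contributing (x − 6)

So m_A(x) = (x - 6)*(x - 4)^2 = x^3 - 14*x^2 + 64*x - 96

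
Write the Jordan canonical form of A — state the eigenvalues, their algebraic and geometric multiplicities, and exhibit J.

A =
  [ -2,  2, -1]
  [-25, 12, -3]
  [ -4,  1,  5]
J_3(5)

The characteristic polynomial is
  det(x·I − A) = x^3 - 15*x^2 + 75*x - 125 = (x - 5)^3

Eigenvalues and multiplicities (the geometric multiplicity of λ is n − rank(A − λI), which equals the number of Jordan blocks for λ):
  λ = 5: algebraic multiplicity = 3, geometric multiplicity = 1

Determining the block sizes for each eigenvalue:
  λ = 5: one block (gm = 1), so the single block has size am = 3 → block sizes [3]

Assembling the blocks gives a Jordan form
J =
  [5, 1, 0]
  [0, 5, 1]
  [0, 0, 5]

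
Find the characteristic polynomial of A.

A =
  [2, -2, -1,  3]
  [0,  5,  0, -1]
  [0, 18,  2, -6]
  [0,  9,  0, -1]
x^4 - 8*x^3 + 24*x^2 - 32*x + 16

Expanding det(x·I − A) (e.g. by cofactor expansion or by noting that A is similar to its Jordan form J, which has the same characteristic polynomial as A) gives
  χ_A(x) = x^4 - 8*x^3 + 24*x^2 - 32*x + 16
which factors as (x - 2)^4. The eigenvalues (with algebraic multiplicities) are λ = 2 with multiplicity 4.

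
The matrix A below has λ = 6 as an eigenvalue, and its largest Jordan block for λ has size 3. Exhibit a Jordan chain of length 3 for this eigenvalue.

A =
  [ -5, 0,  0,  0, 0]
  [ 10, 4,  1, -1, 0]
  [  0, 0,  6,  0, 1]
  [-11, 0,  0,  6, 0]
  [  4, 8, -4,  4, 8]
A Jordan chain for λ = 6 of length 3:
v_1 = (0, 4, 8, 0, 0)ᵀ
v_2 = (0, -2, 0, 0, 8)ᵀ
v_3 = (0, 1, 0, 0, 0)ᵀ

Let N = A − (6)·I. We want v_3 with N^3 v_3 = 0 but N^2 v_3 ≠ 0; then v_{j-1} := N · v_j for j = 3, …, 2.

Pick v_3 = (0, 1, 0, 0, 0)ᵀ.
Then v_2 = N · v_3 = (0, -2, 0, 0, 8)ᵀ.
Then v_1 = N · v_2 = (0, 4, 8, 0, 0)ᵀ.

Sanity check: (A − (6)·I) v_1 = (0, 0, 0, 0, 0)ᵀ = 0. ✓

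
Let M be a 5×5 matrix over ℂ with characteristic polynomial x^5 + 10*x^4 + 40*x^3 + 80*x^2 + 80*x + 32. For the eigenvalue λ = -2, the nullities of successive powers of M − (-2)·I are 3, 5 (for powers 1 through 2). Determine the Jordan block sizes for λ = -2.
Block sizes for λ = -2: [2, 2, 1]

From the dimensions of kernels of powers, the number of Jordan blocks of size at least j is d_j − d_{j−1} where d_j = dim ker(N^j) (with d_0 = 0). Computing the differences gives [3, 2].
The number of blocks of size exactly k is (#blocks of size ≥ k) − (#blocks of size ≥ k + 1), so the partition is: 1 block(s) of size 1, 2 block(s) of size 2.
In nonincreasing order the block sizes are [2, 2, 1].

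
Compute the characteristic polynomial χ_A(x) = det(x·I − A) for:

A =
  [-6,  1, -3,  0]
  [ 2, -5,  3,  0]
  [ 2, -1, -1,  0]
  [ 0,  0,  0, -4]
x^4 + 16*x^3 + 96*x^2 + 256*x + 256

Expanding det(x·I − A) (e.g. by cofactor expansion or by noting that A is similar to its Jordan form J, which has the same characteristic polynomial as A) gives
  χ_A(x) = x^4 + 16*x^3 + 96*x^2 + 256*x + 256
which factors as (x + 4)^4. The eigenvalues (with algebraic multiplicities) are λ = -4 with multiplicity 4.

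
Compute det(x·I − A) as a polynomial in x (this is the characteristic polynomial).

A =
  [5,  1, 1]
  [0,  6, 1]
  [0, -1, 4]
x^3 - 15*x^2 + 75*x - 125

Expanding det(x·I − A) (e.g. by cofactor expansion or by noting that A is similar to its Jordan form J, which has the same characteristic polynomial as A) gives
  χ_A(x) = x^3 - 15*x^2 + 75*x - 125
which factors as (x - 5)^3. The eigenvalues (with algebraic multiplicities) are λ = 5 with multiplicity 3.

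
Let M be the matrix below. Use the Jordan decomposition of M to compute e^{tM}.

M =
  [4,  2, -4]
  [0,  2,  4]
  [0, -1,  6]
e^{tM} =
  [exp(4*t), 2*t*exp(4*t), -4*t*exp(4*t)]
  [0, -2*t*exp(4*t) + exp(4*t), 4*t*exp(4*t)]
  [0, -t*exp(4*t), 2*t*exp(4*t) + exp(4*t)]

Strategy: write M = P · J · P⁻¹ where J is a Jordan canonical form, so e^{tM} = P · e^{tJ} · P⁻¹, and e^{tJ} can be computed block-by-block.

M has Jordan form
J =
  [4, 1, 0]
  [0, 4, 0]
  [0, 0, 4]
(up to reordering of blocks).

Per-block formulas:
  For a 1×1 block at λ = 4: exp(t · [4]) = [e^(4t)].
  For a 2×2 Jordan block J_2(4): exp(t · J_2(4)) = e^(4t)·(I + t·N), where N is the 2×2 nilpotent shift.

After assembling e^{tJ} and conjugating by P, we get:

e^{tM} =
  [exp(4*t), 2*t*exp(4*t), -4*t*exp(4*t)]
  [0, -2*t*exp(4*t) + exp(4*t), 4*t*exp(4*t)]
  [0, -t*exp(4*t), 2*t*exp(4*t) + exp(4*t)]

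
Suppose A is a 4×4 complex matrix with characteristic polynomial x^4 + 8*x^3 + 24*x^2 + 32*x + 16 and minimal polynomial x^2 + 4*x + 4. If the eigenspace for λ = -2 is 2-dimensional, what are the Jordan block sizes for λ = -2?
Block sizes for λ = -2: [2, 2]

Step 1 — from the characteristic polynomial, algebraic multiplicity of λ = -2 is 4. From dim ker(A − (-2)·I) = 2, there are exactly 2 Jordan blocks for λ = -2.
Step 2 — from the minimal polynomial, the factor (x + 2)^2 tells us the largest block for λ = -2 has size 2.
Step 3 — with total size 4, 2 blocks, and largest block 2, the block sizes (in nonincreasing order) are [2, 2].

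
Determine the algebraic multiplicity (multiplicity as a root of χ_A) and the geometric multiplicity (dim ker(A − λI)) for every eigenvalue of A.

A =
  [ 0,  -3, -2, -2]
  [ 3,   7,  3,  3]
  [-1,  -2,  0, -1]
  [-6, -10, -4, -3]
λ = 1: alg = 4, geom = 2

Step 1 — factor the characteristic polynomial to read off the algebraic multiplicities:
  χ_A(x) = (x - 1)^4

Step 2 — compute geometric multiplicities via the rank-nullity identity g(λ) = n − rank(A − λI):
  rank(A − (1)·I) = 2, so dim ker(A − (1)·I) = n − 2 = 2

Summary:
  λ = 1: algebraic multiplicity = 4, geometric multiplicity = 2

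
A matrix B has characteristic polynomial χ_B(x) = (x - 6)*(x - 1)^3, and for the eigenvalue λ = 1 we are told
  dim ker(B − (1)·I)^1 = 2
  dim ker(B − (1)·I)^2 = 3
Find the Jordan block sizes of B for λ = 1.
Block sizes for λ = 1: [2, 1]

From the dimensions of kernels of powers, the number of Jordan blocks of size at least j is d_j − d_{j−1} where d_j = dim ker(N^j) (with d_0 = 0). Computing the differences gives [2, 1].
The number of blocks of size exactly k is (#blocks of size ≥ k) − (#blocks of size ≥ k + 1), so the partition is: 1 block(s) of size 1, 1 block(s) of size 2.
In nonincreasing order the block sizes are [2, 1].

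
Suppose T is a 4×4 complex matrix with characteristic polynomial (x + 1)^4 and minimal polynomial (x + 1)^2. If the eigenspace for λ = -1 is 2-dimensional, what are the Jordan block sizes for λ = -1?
Block sizes for λ = -1: [2, 2]

Step 1 — from the characteristic polynomial, algebraic multiplicity of λ = -1 is 4. From dim ker(T − (-1)·I) = 2, there are exactly 2 Jordan blocks for λ = -1.
Step 2 — from the minimal polynomial, the factor (x + 1)^2 tells us the largest block for λ = -1 has size 2.
Step 3 — with total size 4, 2 blocks, and largest block 2, the block sizes (in nonincreasing order) are [2, 2].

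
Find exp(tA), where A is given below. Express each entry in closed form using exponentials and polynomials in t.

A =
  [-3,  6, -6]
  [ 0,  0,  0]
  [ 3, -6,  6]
e^{tA} =
  [2 - exp(3*t), 2*exp(3*t) - 2, 2 - 2*exp(3*t)]
  [0, 1, 0]
  [exp(3*t) - 1, 2 - 2*exp(3*t), 2*exp(3*t) - 1]

Strategy: write A = P · J · P⁻¹ where J is a Jordan canonical form, so e^{tA} = P · e^{tJ} · P⁻¹, and e^{tJ} can be computed block-by-block.

A has Jordan form
J =
  [0, 0, 0]
  [0, 0, 0]
  [0, 0, 3]
(up to reordering of blocks).

Per-block formulas:
  For a 1×1 block at λ = 0: exp(t · [0]) = [e^(0t)].
  For a 1×1 block at λ = 3: exp(t · [3]) = [e^(3t)].

After assembling e^{tJ} and conjugating by P, we get:

e^{tA} =
  [2 - exp(3*t), 2*exp(3*t) - 2, 2 - 2*exp(3*t)]
  [0, 1, 0]
  [exp(3*t) - 1, 2 - 2*exp(3*t), 2*exp(3*t) - 1]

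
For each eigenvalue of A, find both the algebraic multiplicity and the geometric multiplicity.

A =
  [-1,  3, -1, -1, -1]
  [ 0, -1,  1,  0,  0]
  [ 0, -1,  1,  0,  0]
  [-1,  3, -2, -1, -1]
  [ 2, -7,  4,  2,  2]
λ = 0: alg = 5, geom = 2

Step 1 — factor the characteristic polynomial to read off the algebraic multiplicities:
  χ_A(x) = x^5

Step 2 — compute geometric multiplicities via the rank-nullity identity g(λ) = n − rank(A − λI):
  rank(A − (0)·I) = 3, so dim ker(A − (0)·I) = n − 3 = 2

Summary:
  λ = 0: algebraic multiplicity = 5, geometric multiplicity = 2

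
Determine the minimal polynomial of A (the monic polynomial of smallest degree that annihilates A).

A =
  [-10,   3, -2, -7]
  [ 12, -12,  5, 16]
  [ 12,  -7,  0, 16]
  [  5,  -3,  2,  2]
x^3 + 15*x^2 + 75*x + 125

The characteristic polynomial is χ_A(x) = (x + 5)^4, so the eigenvalues are known. The minimal polynomial is
  m_A(x) = Π_λ (x − λ)^{k_λ}
where k_λ is the size of the *largest* Jordan block for λ (equivalently, the smallest k with (A − λI)^k v = 0 for every generalised eigenvector v of λ).

  λ = -5: largest Jordan block has size 3, contributing (x + 5)^3

So m_A(x) = (x + 5)^3 = x^3 + 15*x^2 + 75*x + 125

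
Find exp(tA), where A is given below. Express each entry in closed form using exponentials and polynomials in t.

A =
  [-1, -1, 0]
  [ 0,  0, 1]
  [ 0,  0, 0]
e^{tA} =
  [exp(-t), -1 + exp(-t), -t + 1 - exp(-t)]
  [0, 1, t]
  [0, 0, 1]

Strategy: write A = P · J · P⁻¹ where J is a Jordan canonical form, so e^{tA} = P · e^{tJ} · P⁻¹, and e^{tJ} can be computed block-by-block.

A has Jordan form
J =
  [-1, 0, 0]
  [ 0, 0, 1]
  [ 0, 0, 0]
(up to reordering of blocks).

Per-block formulas:
  For a 1×1 block at λ = -1: exp(t · [-1]) = [e^(-1t)].
  For a 2×2 Jordan block J_2(0): exp(t · J_2(0)) = e^(0t)·(I + t·N), where N is the 2×2 nilpotent shift.

After assembling e^{tJ} and conjugating by P, we get:

e^{tA} =
  [exp(-t), -1 + exp(-t), -t + 1 - exp(-t)]
  [0, 1, t]
  [0, 0, 1]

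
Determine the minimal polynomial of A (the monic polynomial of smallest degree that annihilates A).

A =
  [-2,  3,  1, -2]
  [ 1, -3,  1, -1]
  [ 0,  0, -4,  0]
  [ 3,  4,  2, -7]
x^3 + 12*x^2 + 48*x + 64

The characteristic polynomial is χ_A(x) = (x + 4)^4, so the eigenvalues are known. The minimal polynomial is
  m_A(x) = Π_λ (x − λ)^{k_λ}
where k_λ is the size of the *largest* Jordan block for λ (equivalently, the smallest k with (A − λI)^k v = 0 for every generalised eigenvector v of λ).

  λ = -4: largest Jordan block has size 3, contributing (x + 4)^3

So m_A(x) = (x + 4)^3 = x^3 + 12*x^2 + 48*x + 64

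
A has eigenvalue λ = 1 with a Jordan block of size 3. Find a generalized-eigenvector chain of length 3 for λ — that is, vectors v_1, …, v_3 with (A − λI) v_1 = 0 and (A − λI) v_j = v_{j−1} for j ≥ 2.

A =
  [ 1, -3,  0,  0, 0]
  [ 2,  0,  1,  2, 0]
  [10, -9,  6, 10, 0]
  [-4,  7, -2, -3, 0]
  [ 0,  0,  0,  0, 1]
A Jordan chain for λ = 1 of length 3:
v_1 = (-6, 0, -8, 10, 0)ᵀ
v_2 = (0, 2, 10, -4, 0)ᵀ
v_3 = (1, 0, 0, 0, 0)ᵀ

Let N = A − (1)·I. We want v_3 with N^3 v_3 = 0 but N^2 v_3 ≠ 0; then v_{j-1} := N · v_j for j = 3, …, 2.

Pick v_3 = (1, 0, 0, 0, 0)ᵀ.
Then v_2 = N · v_3 = (0, 2, 10, -4, 0)ᵀ.
Then v_1 = N · v_2 = (-6, 0, -8, 10, 0)ᵀ.

Sanity check: (A − (1)·I) v_1 = (0, 0, 0, 0, 0)ᵀ = 0. ✓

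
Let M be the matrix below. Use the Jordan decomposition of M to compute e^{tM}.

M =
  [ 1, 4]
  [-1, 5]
e^{tM} =
  [-2*t*exp(3*t) + exp(3*t), 4*t*exp(3*t)]
  [-t*exp(3*t), 2*t*exp(3*t) + exp(3*t)]

Strategy: write M = P · J · P⁻¹ where J is a Jordan canonical form, so e^{tM} = P · e^{tJ} · P⁻¹, and e^{tJ} can be computed block-by-block.

M has Jordan form
J =
  [3, 1]
  [0, 3]
(up to reordering of blocks).

Per-block formulas:
  For a 2×2 Jordan block J_2(3): exp(t · J_2(3)) = e^(3t)·(I + t·N), where N is the 2×2 nilpotent shift.

After assembling e^{tJ} and conjugating by P, we get:

e^{tM} =
  [-2*t*exp(3*t) + exp(3*t), 4*t*exp(3*t)]
  [-t*exp(3*t), 2*t*exp(3*t) + exp(3*t)]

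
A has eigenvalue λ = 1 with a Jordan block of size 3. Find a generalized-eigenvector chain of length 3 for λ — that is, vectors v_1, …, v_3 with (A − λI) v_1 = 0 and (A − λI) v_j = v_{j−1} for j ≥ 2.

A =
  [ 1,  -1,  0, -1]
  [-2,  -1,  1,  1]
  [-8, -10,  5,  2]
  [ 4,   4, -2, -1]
A Jordan chain for λ = 1 of length 3:
v_1 = (-2, 0, -4, 0)ᵀ
v_2 = (0, -2, -8, 4)ᵀ
v_3 = (1, 0, 0, 0)ᵀ

Let N = A − (1)·I. We want v_3 with N^3 v_3 = 0 but N^2 v_3 ≠ 0; then v_{j-1} := N · v_j for j = 3, …, 2.

Pick v_3 = (1, 0, 0, 0)ᵀ.
Then v_2 = N · v_3 = (0, -2, -8, 4)ᵀ.
Then v_1 = N · v_2 = (-2, 0, -4, 0)ᵀ.

Sanity check: (A − (1)·I) v_1 = (0, 0, 0, 0)ᵀ = 0. ✓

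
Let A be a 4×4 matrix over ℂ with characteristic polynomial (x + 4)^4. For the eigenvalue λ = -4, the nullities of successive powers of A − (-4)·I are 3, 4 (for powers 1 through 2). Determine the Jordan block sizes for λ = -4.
Block sizes for λ = -4: [2, 1, 1]

From the dimensions of kernels of powers, the number of Jordan blocks of size at least j is d_j − d_{j−1} where d_j = dim ker(N^j) (with d_0 = 0). Computing the differences gives [3, 1].
The number of blocks of size exactly k is (#blocks of size ≥ k) − (#blocks of size ≥ k + 1), so the partition is: 2 block(s) of size 1, 1 block(s) of size 2.
In nonincreasing order the block sizes are [2, 1, 1].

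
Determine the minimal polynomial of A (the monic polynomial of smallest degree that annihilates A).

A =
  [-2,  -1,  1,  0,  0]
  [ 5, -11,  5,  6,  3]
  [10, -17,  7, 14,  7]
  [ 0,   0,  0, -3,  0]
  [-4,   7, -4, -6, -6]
x^3 + 9*x^2 + 27*x + 27

The characteristic polynomial is χ_A(x) = (x + 3)^5, so the eigenvalues are known. The minimal polynomial is
  m_A(x) = Π_λ (x − λ)^{k_λ}
where k_λ is the size of the *largest* Jordan block for λ (equivalently, the smallest k with (A − λI)^k v = 0 for every generalised eigenvector v of λ).

  λ = -3: largest Jordan block has size 3, contributing (x + 3)^3

So m_A(x) = (x + 3)^3 = x^3 + 9*x^2 + 27*x + 27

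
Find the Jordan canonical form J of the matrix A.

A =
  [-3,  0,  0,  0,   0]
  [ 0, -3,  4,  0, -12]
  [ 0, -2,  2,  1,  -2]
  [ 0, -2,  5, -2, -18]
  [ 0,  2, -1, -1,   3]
J_1(-3) ⊕ J_1(-3) ⊕ J_2(1) ⊕ J_1(1)

The characteristic polynomial is
  det(x·I − A) = x^5 + 3*x^4 - 6*x^3 - 10*x^2 + 21*x - 9 = (x - 1)^3*(x + 3)^2

Eigenvalues and multiplicities (the geometric multiplicity of λ is n − rank(A − λI), which equals the number of Jordan blocks for λ):
  λ = -3: algebraic multiplicity = 2, geometric multiplicity = 2
  λ = 1: algebraic multiplicity = 3, geometric multiplicity = 2

Determining the block sizes for each eigenvalue:
  λ = -3: gm = am = 2, so every block has size 1 → block sizes [1, 1]
  λ = 1: 2 blocks summing to 3 forces exactly one block of size 2 and the rest size 1 → block sizes [2, 1]

Assembling the blocks gives a Jordan form
J =
  [-3,  0, 0, 0, 0]
  [ 0, -3, 0, 0, 0]
  [ 0,  0, 1, 1, 0]
  [ 0,  0, 0, 1, 0]
  [ 0,  0, 0, 0, 1]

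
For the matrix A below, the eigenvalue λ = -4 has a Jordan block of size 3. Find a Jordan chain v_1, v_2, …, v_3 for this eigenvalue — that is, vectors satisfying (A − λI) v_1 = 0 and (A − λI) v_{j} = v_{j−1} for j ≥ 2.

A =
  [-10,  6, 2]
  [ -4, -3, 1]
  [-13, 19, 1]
A Jordan chain for λ = -4 of length 3:
v_1 = (-14, 7, -63)ᵀ
v_2 = (-6, -4, -13)ᵀ
v_3 = (1, 0, 0)ᵀ

Let N = A − (-4)·I. We want v_3 with N^3 v_3 = 0 but N^2 v_3 ≠ 0; then v_{j-1} := N · v_j for j = 3, …, 2.

Pick v_3 = (1, 0, 0)ᵀ.
Then v_2 = N · v_3 = (-6, -4, -13)ᵀ.
Then v_1 = N · v_2 = (-14, 7, -63)ᵀ.

Sanity check: (A − (-4)·I) v_1 = (0, 0, 0)ᵀ = 0. ✓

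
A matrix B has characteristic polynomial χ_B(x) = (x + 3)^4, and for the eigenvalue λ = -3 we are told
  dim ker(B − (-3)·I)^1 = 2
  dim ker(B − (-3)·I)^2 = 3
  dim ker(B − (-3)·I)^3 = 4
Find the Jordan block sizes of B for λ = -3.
Block sizes for λ = -3: [3, 1]

From the dimensions of kernels of powers, the number of Jordan blocks of size at least j is d_j − d_{j−1} where d_j = dim ker(N^j) (with d_0 = 0). Computing the differences gives [2, 1, 1].
The number of blocks of size exactly k is (#blocks of size ≥ k) − (#blocks of size ≥ k + 1), so the partition is: 1 block(s) of size 1, 1 block(s) of size 3.
In nonincreasing order the block sizes are [3, 1].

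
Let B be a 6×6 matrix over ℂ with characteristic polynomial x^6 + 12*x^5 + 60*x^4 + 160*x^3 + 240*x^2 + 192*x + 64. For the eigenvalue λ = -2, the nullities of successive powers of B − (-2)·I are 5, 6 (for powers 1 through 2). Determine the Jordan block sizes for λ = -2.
Block sizes for λ = -2: [2, 1, 1, 1, 1]

From the dimensions of kernels of powers, the number of Jordan blocks of size at least j is d_j − d_{j−1} where d_j = dim ker(N^j) (with d_0 = 0). Computing the differences gives [5, 1].
The number of blocks of size exactly k is (#blocks of size ≥ k) − (#blocks of size ≥ k + 1), so the partition is: 4 block(s) of size 1, 1 block(s) of size 2.
In nonincreasing order the block sizes are [2, 1, 1, 1, 1].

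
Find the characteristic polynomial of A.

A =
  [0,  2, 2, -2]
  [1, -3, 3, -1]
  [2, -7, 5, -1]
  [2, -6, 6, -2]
x^4

Expanding det(x·I − A) (e.g. by cofactor expansion or by noting that A is similar to its Jordan form J, which has the same characteristic polynomial as A) gives
  χ_A(x) = x^4
which factors as x^4. The eigenvalues (with algebraic multiplicities) are λ = 0 with multiplicity 4.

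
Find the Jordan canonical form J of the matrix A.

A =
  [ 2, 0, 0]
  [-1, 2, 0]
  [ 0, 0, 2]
J_2(2) ⊕ J_1(2)

The characteristic polynomial is
  det(x·I − A) = x^3 - 6*x^2 + 12*x - 8 = (x - 2)^3

Eigenvalues and multiplicities (the geometric multiplicity of λ is n − rank(A − λI), which equals the number of Jordan blocks for λ):
  λ = 2: algebraic multiplicity = 3, geometric multiplicity = 2

Determining the block sizes for each eigenvalue:
  λ = 2: 2 blocks summing to 3 forces exactly one block of size 2 and the rest size 1 → block sizes [2, 1]

Assembling the blocks gives a Jordan form
J =
  [2, 1, 0]
  [0, 2, 0]
  [0, 0, 2]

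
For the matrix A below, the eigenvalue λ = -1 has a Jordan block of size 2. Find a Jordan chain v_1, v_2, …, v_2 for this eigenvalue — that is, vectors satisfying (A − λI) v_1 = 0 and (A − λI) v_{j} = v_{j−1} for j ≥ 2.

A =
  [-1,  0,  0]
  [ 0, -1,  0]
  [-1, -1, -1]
A Jordan chain for λ = -1 of length 2:
v_1 = (0, 0, -1)ᵀ
v_2 = (1, 0, 0)ᵀ

Let N = A − (-1)·I. We want v_2 with N^2 v_2 = 0 but N^1 v_2 ≠ 0; then v_{j-1} := N · v_j for j = 2, …, 2.

Pick v_2 = (1, 0, 0)ᵀ.
Then v_1 = N · v_2 = (0, 0, -1)ᵀ.

Sanity check: (A − (-1)·I) v_1 = (0, 0, 0)ᵀ = 0. ✓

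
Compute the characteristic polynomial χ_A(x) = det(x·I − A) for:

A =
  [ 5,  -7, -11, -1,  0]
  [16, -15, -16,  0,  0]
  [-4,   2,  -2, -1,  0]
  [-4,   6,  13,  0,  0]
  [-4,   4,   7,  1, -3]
x^5 + 15*x^4 + 90*x^3 + 270*x^2 + 405*x + 243

Expanding det(x·I − A) (e.g. by cofactor expansion or by noting that A is similar to its Jordan form J, which has the same characteristic polynomial as A) gives
  χ_A(x) = x^5 + 15*x^4 + 90*x^3 + 270*x^2 + 405*x + 243
which factors as (x + 3)^5. The eigenvalues (with algebraic multiplicities) are λ = -3 with multiplicity 5.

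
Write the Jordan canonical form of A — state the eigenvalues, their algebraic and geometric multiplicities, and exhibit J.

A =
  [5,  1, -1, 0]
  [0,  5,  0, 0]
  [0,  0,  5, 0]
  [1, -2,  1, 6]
J_2(5) ⊕ J_1(5) ⊕ J_1(6)

The characteristic polynomial is
  det(x·I − A) = x^4 - 21*x^3 + 165*x^2 - 575*x + 750 = (x - 6)*(x - 5)^3

Eigenvalues and multiplicities (the geometric multiplicity of λ is n − rank(A − λI), which equals the number of Jordan blocks for λ):
  λ = 5: algebraic multiplicity = 3, geometric multiplicity = 2
  λ = 6: algebraic multiplicity = 1, geometric multiplicity = 1

Determining the block sizes for each eigenvalue:
  λ = 5: 2 blocks summing to 3 forces exactly one block of size 2 and the rest size 1 → block sizes [2, 1]
  λ = 6: one block (gm = 1), so the single block has size am = 1 → block sizes [1]

Assembling the blocks gives a Jordan form
J =
  [5, 1, 0, 0]
  [0, 5, 0, 0]
  [0, 0, 5, 0]
  [0, 0, 0, 6]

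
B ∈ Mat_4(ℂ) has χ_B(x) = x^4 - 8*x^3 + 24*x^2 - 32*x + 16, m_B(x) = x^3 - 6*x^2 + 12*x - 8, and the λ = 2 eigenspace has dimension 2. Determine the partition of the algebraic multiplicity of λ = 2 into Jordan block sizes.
Block sizes for λ = 2: [3, 1]

Step 1 — from the characteristic polynomial, algebraic multiplicity of λ = 2 is 4. From dim ker(B − (2)·I) = 2, there are exactly 2 Jordan blocks for λ = 2.
Step 2 — from the minimal polynomial, the factor (x − 2)^3 tells us the largest block for λ = 2 has size 3.
Step 3 — with total size 4, 2 blocks, and largest block 3, the block sizes (in nonincreasing order) are [3, 1].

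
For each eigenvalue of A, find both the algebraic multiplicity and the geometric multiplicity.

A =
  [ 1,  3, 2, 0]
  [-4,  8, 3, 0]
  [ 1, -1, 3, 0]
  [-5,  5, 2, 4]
λ = 4: alg = 4, geom = 2

Step 1 — factor the characteristic polynomial to read off the algebraic multiplicities:
  χ_A(x) = (x - 4)^4

Step 2 — compute geometric multiplicities via the rank-nullity identity g(λ) = n − rank(A − λI):
  rank(A − (4)·I) = 2, so dim ker(A − (4)·I) = n − 2 = 2

Summary:
  λ = 4: algebraic multiplicity = 4, geometric multiplicity = 2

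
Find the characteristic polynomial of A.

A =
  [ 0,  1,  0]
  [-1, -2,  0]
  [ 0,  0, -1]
x^3 + 3*x^2 + 3*x + 1

Expanding det(x·I − A) (e.g. by cofactor expansion or by noting that A is similar to its Jordan form J, which has the same characteristic polynomial as A) gives
  χ_A(x) = x^3 + 3*x^2 + 3*x + 1
which factors as (x + 1)^3. The eigenvalues (with algebraic multiplicities) are λ = -1 with multiplicity 3.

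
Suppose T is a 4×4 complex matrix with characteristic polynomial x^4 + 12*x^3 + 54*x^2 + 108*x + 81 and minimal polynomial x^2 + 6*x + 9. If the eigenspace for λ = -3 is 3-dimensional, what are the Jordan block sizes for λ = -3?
Block sizes for λ = -3: [2, 1, 1]

Step 1 — from the characteristic polynomial, algebraic multiplicity of λ = -3 is 4. From dim ker(T − (-3)·I) = 3, there are exactly 3 Jordan blocks for λ = -3.
Step 2 — from the minimal polynomial, the factor (x + 3)^2 tells us the largest block for λ = -3 has size 2.
Step 3 — with total size 4, 3 blocks, and largest block 2, the block sizes (in nonincreasing order) are [2, 1, 1].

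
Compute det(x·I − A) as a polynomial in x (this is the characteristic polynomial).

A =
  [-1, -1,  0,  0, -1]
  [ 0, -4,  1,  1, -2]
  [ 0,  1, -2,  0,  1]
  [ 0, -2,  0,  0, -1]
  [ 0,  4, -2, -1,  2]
x^5 + 5*x^4 + 10*x^3 + 10*x^2 + 5*x + 1

Expanding det(x·I − A) (e.g. by cofactor expansion or by noting that A is similar to its Jordan form J, which has the same characteristic polynomial as A) gives
  χ_A(x) = x^5 + 5*x^4 + 10*x^3 + 10*x^2 + 5*x + 1
which factors as (x + 1)^5. The eigenvalues (with algebraic multiplicities) are λ = -1 with multiplicity 5.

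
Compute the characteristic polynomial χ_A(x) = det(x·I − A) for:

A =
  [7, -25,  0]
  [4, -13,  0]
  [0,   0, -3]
x^3 + 9*x^2 + 27*x + 27

Expanding det(x·I − A) (e.g. by cofactor expansion or by noting that A is similar to its Jordan form J, which has the same characteristic polynomial as A) gives
  χ_A(x) = x^3 + 9*x^2 + 27*x + 27
which factors as (x + 3)^3. The eigenvalues (with algebraic multiplicities) are λ = -3 with multiplicity 3.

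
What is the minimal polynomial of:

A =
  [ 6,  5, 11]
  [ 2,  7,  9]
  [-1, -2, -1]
x^3 - 12*x^2 + 48*x - 64

The characteristic polynomial is χ_A(x) = (x - 4)^3, so the eigenvalues are known. The minimal polynomial is
  m_A(x) = Π_λ (x − λ)^{k_λ}
where k_λ is the size of the *largest* Jordan block for λ (equivalently, the smallest k with (A − λI)^k v = 0 for every generalised eigenvector v of λ).

  λ = 4: largest Jordan block has size 3, contributing (x − 4)^3

So m_A(x) = (x - 4)^3 = x^3 - 12*x^2 + 48*x - 64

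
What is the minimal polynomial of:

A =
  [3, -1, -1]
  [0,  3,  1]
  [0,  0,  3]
x^3 - 9*x^2 + 27*x - 27

The characteristic polynomial is χ_A(x) = (x - 3)^3, so the eigenvalues are known. The minimal polynomial is
  m_A(x) = Π_λ (x − λ)^{k_λ}
where k_λ is the size of the *largest* Jordan block for λ (equivalently, the smallest k with (A − λI)^k v = 0 for every generalised eigenvector v of λ).

  λ = 3: largest Jordan block has size 3, contributing (x − 3)^3

So m_A(x) = (x - 3)^3 = x^3 - 9*x^2 + 27*x - 27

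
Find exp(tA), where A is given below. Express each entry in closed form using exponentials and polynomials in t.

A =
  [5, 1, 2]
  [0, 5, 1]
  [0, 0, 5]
e^{tA} =
  [exp(5*t), t*exp(5*t), t^2*exp(5*t)/2 + 2*t*exp(5*t)]
  [0, exp(5*t), t*exp(5*t)]
  [0, 0, exp(5*t)]

Strategy: write A = P · J · P⁻¹ where J is a Jordan canonical form, so e^{tA} = P · e^{tJ} · P⁻¹, and e^{tJ} can be computed block-by-block.

A has Jordan form
J =
  [5, 1, 0]
  [0, 5, 1]
  [0, 0, 5]
(up to reordering of blocks).

Per-block formulas:
  For a 3×3 Jordan block J_3(5): exp(t · J_3(5)) = e^(5t)·(I + t·N + (t^2/2)·N^2), where N is the 3×3 nilpotent shift.

After assembling e^{tJ} and conjugating by P, we get:

e^{tA} =
  [exp(5*t), t*exp(5*t), t^2*exp(5*t)/2 + 2*t*exp(5*t)]
  [0, exp(5*t), t*exp(5*t)]
  [0, 0, exp(5*t)]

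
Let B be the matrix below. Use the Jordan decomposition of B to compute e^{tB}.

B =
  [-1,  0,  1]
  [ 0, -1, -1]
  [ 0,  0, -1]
e^{tB} =
  [exp(-t), 0, t*exp(-t)]
  [0, exp(-t), -t*exp(-t)]
  [0, 0, exp(-t)]

Strategy: write B = P · J · P⁻¹ where J is a Jordan canonical form, so e^{tB} = P · e^{tJ} · P⁻¹, and e^{tJ} can be computed block-by-block.

B has Jordan form
J =
  [-1,  1,  0]
  [ 0, -1,  0]
  [ 0,  0, -1]
(up to reordering of blocks).

Per-block formulas:
  For a 2×2 Jordan block J_2(-1): exp(t · J_2(-1)) = e^(-1t)·(I + t·N), where N is the 2×2 nilpotent shift.
  For a 1×1 block at λ = -1: exp(t · [-1]) = [e^(-1t)].

After assembling e^{tJ} and conjugating by P, we get:

e^{tB} =
  [exp(-t), 0, t*exp(-t)]
  [0, exp(-t), -t*exp(-t)]
  [0, 0, exp(-t)]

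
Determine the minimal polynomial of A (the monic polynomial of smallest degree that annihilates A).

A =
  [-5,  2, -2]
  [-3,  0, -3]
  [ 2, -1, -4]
x^3 + 9*x^2 + 27*x + 27

The characteristic polynomial is χ_A(x) = (x + 3)^3, so the eigenvalues are known. The minimal polynomial is
  m_A(x) = Π_λ (x − λ)^{k_λ}
where k_λ is the size of the *largest* Jordan block for λ (equivalently, the smallest k with (A − λI)^k v = 0 for every generalised eigenvector v of λ).

  λ = -3: largest Jordan block has size 3, contributing (x + 3)^3

So m_A(x) = (x + 3)^3 = x^3 + 9*x^2 + 27*x + 27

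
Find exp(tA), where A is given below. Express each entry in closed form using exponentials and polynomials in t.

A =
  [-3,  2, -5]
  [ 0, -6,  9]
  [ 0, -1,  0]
e^{tA} =
  [exp(-3*t), -t^2*exp(-3*t)/2 + 2*t*exp(-3*t), 3*t^2*exp(-3*t)/2 - 5*t*exp(-3*t)]
  [0, -3*t*exp(-3*t) + exp(-3*t), 9*t*exp(-3*t)]
  [0, -t*exp(-3*t), 3*t*exp(-3*t) + exp(-3*t)]

Strategy: write A = P · J · P⁻¹ where J is a Jordan canonical form, so e^{tA} = P · e^{tJ} · P⁻¹, and e^{tJ} can be computed block-by-block.

A has Jordan form
J =
  [-3,  1,  0]
  [ 0, -3,  1]
  [ 0,  0, -3]
(up to reordering of blocks).

Per-block formulas:
  For a 3×3 Jordan block J_3(-3): exp(t · J_3(-3)) = e^(-3t)·(I + t·N + (t^2/2)·N^2), where N is the 3×3 nilpotent shift.

After assembling e^{tJ} and conjugating by P, we get:

e^{tA} =
  [exp(-3*t), -t^2*exp(-3*t)/2 + 2*t*exp(-3*t), 3*t^2*exp(-3*t)/2 - 5*t*exp(-3*t)]
  [0, -3*t*exp(-3*t) + exp(-3*t), 9*t*exp(-3*t)]
  [0, -t*exp(-3*t), 3*t*exp(-3*t) + exp(-3*t)]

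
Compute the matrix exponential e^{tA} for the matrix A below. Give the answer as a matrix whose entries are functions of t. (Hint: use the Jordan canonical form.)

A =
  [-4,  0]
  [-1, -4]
e^{tA} =
  [exp(-4*t), 0]
  [-t*exp(-4*t), exp(-4*t)]

Strategy: write A = P · J · P⁻¹ where J is a Jordan canonical form, so e^{tA} = P · e^{tJ} · P⁻¹, and e^{tJ} can be computed block-by-block.

A has Jordan form
J =
  [-4,  1]
  [ 0, -4]
(up to reordering of blocks).

Per-block formulas:
  For a 2×2 Jordan block J_2(-4): exp(t · J_2(-4)) = e^(-4t)·(I + t·N), where N is the 2×2 nilpotent shift.

After assembling e^{tJ} and conjugating by P, we get:

e^{tA} =
  [exp(-4*t), 0]
  [-t*exp(-4*t), exp(-4*t)]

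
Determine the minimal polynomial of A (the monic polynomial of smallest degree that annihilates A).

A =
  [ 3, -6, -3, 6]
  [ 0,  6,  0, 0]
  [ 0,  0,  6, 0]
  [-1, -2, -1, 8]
x^2 - 11*x + 30

The characteristic polynomial is χ_A(x) = (x - 6)^3*(x - 5), so the eigenvalues are known. The minimal polynomial is
  m_A(x) = Π_λ (x − λ)^{k_λ}
where k_λ is the size of the *largest* Jordan block for λ (equivalently, the smallest k with (A − λI)^k v = 0 for every generalised eigenvector v of λ).

  λ = 5: largest Jordan block has size 1, contributing (x − 5)
  λ = 6: largest Jordan block has size 1, contributing (x − 6)

So m_A(x) = (x - 6)*(x - 5) = x^2 - 11*x + 30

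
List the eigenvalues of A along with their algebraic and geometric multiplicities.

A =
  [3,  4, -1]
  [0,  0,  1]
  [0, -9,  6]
λ = 3: alg = 3, geom = 1

Step 1 — factor the characteristic polynomial to read off the algebraic multiplicities:
  χ_A(x) = (x - 3)^3

Step 2 — compute geometric multiplicities via the rank-nullity identity g(λ) = n − rank(A − λI):
  rank(A − (3)·I) = 2, so dim ker(A − (3)·I) = n − 2 = 1

Summary:
  λ = 3: algebraic multiplicity = 3, geometric multiplicity = 1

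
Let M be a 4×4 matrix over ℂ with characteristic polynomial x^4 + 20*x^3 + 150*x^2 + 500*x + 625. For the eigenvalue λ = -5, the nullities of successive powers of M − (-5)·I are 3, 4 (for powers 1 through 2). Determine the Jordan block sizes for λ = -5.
Block sizes for λ = -5: [2, 1, 1]

From the dimensions of kernels of powers, the number of Jordan blocks of size at least j is d_j − d_{j−1} where d_j = dim ker(N^j) (with d_0 = 0). Computing the differences gives [3, 1].
The number of blocks of size exactly k is (#blocks of size ≥ k) − (#blocks of size ≥ k + 1), so the partition is: 2 block(s) of size 1, 1 block(s) of size 2.
In nonincreasing order the block sizes are [2, 1, 1].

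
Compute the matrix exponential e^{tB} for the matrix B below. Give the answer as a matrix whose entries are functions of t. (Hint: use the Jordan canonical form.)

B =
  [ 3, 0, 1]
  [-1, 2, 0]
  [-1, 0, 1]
e^{tB} =
  [t*exp(2*t) + exp(2*t), 0, t*exp(2*t)]
  [-t^2*exp(2*t)/2 - t*exp(2*t), exp(2*t), -t^2*exp(2*t)/2]
  [-t*exp(2*t), 0, -t*exp(2*t) + exp(2*t)]

Strategy: write B = P · J · P⁻¹ where J is a Jordan canonical form, so e^{tB} = P · e^{tJ} · P⁻¹, and e^{tJ} can be computed block-by-block.

B has Jordan form
J =
  [2, 1, 0]
  [0, 2, 1]
  [0, 0, 2]
(up to reordering of blocks).

Per-block formulas:
  For a 3×3 Jordan block J_3(2): exp(t · J_3(2)) = e^(2t)·(I + t·N + (t^2/2)·N^2), where N is the 3×3 nilpotent shift.

After assembling e^{tJ} and conjugating by P, we get:

e^{tB} =
  [t*exp(2*t) + exp(2*t), 0, t*exp(2*t)]
  [-t^2*exp(2*t)/2 - t*exp(2*t), exp(2*t), -t^2*exp(2*t)/2]
  [-t*exp(2*t), 0, -t*exp(2*t) + exp(2*t)]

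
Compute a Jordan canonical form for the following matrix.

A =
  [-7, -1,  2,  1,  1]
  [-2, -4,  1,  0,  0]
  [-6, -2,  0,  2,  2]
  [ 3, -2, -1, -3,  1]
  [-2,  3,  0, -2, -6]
J_3(-4) ⊕ J_2(-4)

The characteristic polynomial is
  det(x·I − A) = x^5 + 20*x^4 + 160*x^3 + 640*x^2 + 1280*x + 1024 = (x + 4)^5

Eigenvalues and multiplicities (the geometric multiplicity of λ is n − rank(A − λI), which equals the number of Jordan blocks for λ):
  λ = -4: algebraic multiplicity = 5, geometric multiplicity = 2

Determining the block sizes for each eigenvalue:
  λ = -4: with am = 5 and gm = 2, the partition is not yet determined (e.g. several partitions of 5 into 2 parts exist). Let N = A − (-4)·I. Computing rank(N^1) = 3, rank(N^2) = 1, rank(N^3) = 0; the number of blocks of size ≥ j is rank(N^{j−1}) − rank(N^j), giving [2, 2, 1]. So we have 1 block(s) of size 3, 1 block(s) of size 2 → block sizes [3, 2]

Assembling the blocks gives a Jordan form
J =
  [-4,  1,  0,  0,  0]
  [ 0, -4,  1,  0,  0]
  [ 0,  0, -4,  0,  0]
  [ 0,  0,  0, -4,  1]
  [ 0,  0,  0,  0, -4]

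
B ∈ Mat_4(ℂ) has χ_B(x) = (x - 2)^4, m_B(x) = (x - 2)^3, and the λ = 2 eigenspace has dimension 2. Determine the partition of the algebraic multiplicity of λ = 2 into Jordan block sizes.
Block sizes for λ = 2: [3, 1]

Step 1 — from the characteristic polynomial, algebraic multiplicity of λ = 2 is 4. From dim ker(B − (2)·I) = 2, there are exactly 2 Jordan blocks for λ = 2.
Step 2 — from the minimal polynomial, the factor (x − 2)^3 tells us the largest block for λ = 2 has size 3.
Step 3 — with total size 4, 2 blocks, and largest block 3, the block sizes (in nonincreasing order) are [3, 1].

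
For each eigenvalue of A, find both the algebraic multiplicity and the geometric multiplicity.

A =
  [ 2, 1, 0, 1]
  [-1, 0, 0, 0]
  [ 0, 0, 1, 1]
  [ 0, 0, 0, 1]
λ = 1: alg = 4, geom = 2

Step 1 — factor the characteristic polynomial to read off the algebraic multiplicities:
  χ_A(x) = (x - 1)^4

Step 2 — compute geometric multiplicities via the rank-nullity identity g(λ) = n − rank(A − λI):
  rank(A − (1)·I) = 2, so dim ker(A − (1)·I) = n − 2 = 2

Summary:
  λ = 1: algebraic multiplicity = 4, geometric multiplicity = 2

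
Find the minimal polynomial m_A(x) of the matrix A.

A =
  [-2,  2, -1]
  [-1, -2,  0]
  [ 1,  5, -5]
x^3 + 9*x^2 + 27*x + 27

The characteristic polynomial is χ_A(x) = (x + 3)^3, so the eigenvalues are known. The minimal polynomial is
  m_A(x) = Π_λ (x − λ)^{k_λ}
where k_λ is the size of the *largest* Jordan block for λ (equivalently, the smallest k with (A − λI)^k v = 0 for every generalised eigenvector v of λ).

  λ = -3: largest Jordan block has size 3, contributing (x + 3)^3

So m_A(x) = (x + 3)^3 = x^3 + 9*x^2 + 27*x + 27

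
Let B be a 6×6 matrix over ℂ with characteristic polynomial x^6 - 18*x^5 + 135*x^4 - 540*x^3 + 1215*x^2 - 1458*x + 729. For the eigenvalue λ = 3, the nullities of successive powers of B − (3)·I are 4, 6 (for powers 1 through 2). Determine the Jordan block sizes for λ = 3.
Block sizes for λ = 3: [2, 2, 1, 1]

From the dimensions of kernels of powers, the number of Jordan blocks of size at least j is d_j − d_{j−1} where d_j = dim ker(N^j) (with d_0 = 0). Computing the differences gives [4, 2].
The number of blocks of size exactly k is (#blocks of size ≥ k) − (#blocks of size ≥ k + 1), so the partition is: 2 block(s) of size 1, 2 block(s) of size 2.
In nonincreasing order the block sizes are [2, 2, 1, 1].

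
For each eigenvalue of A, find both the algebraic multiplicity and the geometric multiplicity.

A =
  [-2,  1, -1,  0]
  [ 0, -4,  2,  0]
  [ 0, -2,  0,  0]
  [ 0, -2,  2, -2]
λ = -2: alg = 4, geom = 3

Step 1 — factor the characteristic polynomial to read off the algebraic multiplicities:
  χ_A(x) = (x + 2)^4

Step 2 — compute geometric multiplicities via the rank-nullity identity g(λ) = n − rank(A − λI):
  rank(A − (-2)·I) = 1, so dim ker(A − (-2)·I) = n − 1 = 3

Summary:
  λ = -2: algebraic multiplicity = 4, geometric multiplicity = 3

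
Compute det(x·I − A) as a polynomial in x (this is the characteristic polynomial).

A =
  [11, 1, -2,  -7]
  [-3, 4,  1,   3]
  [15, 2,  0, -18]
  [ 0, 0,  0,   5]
x^4 - 20*x^3 + 150*x^2 - 500*x + 625

Expanding det(x·I − A) (e.g. by cofactor expansion or by noting that A is similar to its Jordan form J, which has the same characteristic polynomial as A) gives
  χ_A(x) = x^4 - 20*x^3 + 150*x^2 - 500*x + 625
which factors as (x - 5)^4. The eigenvalues (with algebraic multiplicities) are λ = 5 with multiplicity 4.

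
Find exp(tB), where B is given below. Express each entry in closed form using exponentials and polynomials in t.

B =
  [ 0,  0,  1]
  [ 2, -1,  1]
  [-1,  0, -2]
e^{tB} =
  [t*exp(-t) + exp(-t), 0, t*exp(-t)]
  [t^2*exp(-t)/2 + 2*t*exp(-t), exp(-t), t^2*exp(-t)/2 + t*exp(-t)]
  [-t*exp(-t), 0, -t*exp(-t) + exp(-t)]

Strategy: write B = P · J · P⁻¹ where J is a Jordan canonical form, so e^{tB} = P · e^{tJ} · P⁻¹, and e^{tJ} can be computed block-by-block.

B has Jordan form
J =
  [-1,  1,  0]
  [ 0, -1,  1]
  [ 0,  0, -1]
(up to reordering of blocks).

Per-block formulas:
  For a 3×3 Jordan block J_3(-1): exp(t · J_3(-1)) = e^(-1t)·(I + t·N + (t^2/2)·N^2), where N is the 3×3 nilpotent shift.

After assembling e^{tJ} and conjugating by P, we get:

e^{tB} =
  [t*exp(-t) + exp(-t), 0, t*exp(-t)]
  [t^2*exp(-t)/2 + 2*t*exp(-t), exp(-t), t^2*exp(-t)/2 + t*exp(-t)]
  [-t*exp(-t), 0, -t*exp(-t) + exp(-t)]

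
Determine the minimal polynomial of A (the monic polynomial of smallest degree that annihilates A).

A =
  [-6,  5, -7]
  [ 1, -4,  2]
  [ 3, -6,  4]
x^3 + 6*x^2 + 12*x + 8

The characteristic polynomial is χ_A(x) = (x + 2)^3, so the eigenvalues are known. The minimal polynomial is
  m_A(x) = Π_λ (x − λ)^{k_λ}
where k_λ is the size of the *largest* Jordan block for λ (equivalently, the smallest k with (A − λI)^k v = 0 for every generalised eigenvector v of λ).

  λ = -2: largest Jordan block has size 3, contributing (x + 2)^3

So m_A(x) = (x + 2)^3 = x^3 + 6*x^2 + 12*x + 8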